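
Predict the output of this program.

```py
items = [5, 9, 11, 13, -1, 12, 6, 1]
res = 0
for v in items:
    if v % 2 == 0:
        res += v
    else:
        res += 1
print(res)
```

v=5: not even, res = 0+1 = 1
v=9: not even, res = 1+1 = 2
v=11: not even, res = 2+1 = 3
v=13: not even, res = 3+1 = 4
v=-1: not even, res = 4+1 = 5
v=12: even, res = 5+12 = 17
v=6: even, res = 17+6 = 23
v=1: not even, res = 23+1 = 24

24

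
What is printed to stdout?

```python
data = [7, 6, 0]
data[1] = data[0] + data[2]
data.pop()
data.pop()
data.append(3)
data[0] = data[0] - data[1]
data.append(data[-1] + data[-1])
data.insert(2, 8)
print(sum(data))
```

data[1] = data[0]+data[2] = 7+0 = 7 → [7, 7, 0]
pop() removes 0 → [7, 7]
pop() removes 7 → [7]
append 3 → [7, 3]
data[0] = data[0]-data[1] = 7-3 = 4 → [4, 3]
append data[-1]+data[-1] = 3+3 = 6 → [4, 3, 6]
insert 8 at 2 → [4, 3, 8, 6]
sum = 21

21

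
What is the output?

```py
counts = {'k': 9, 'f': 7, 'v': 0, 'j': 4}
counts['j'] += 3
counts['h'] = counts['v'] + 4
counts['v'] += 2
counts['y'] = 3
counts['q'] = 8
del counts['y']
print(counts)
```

{'k': 9, 'f': 7, 'v': 2, 'j': 7, 'h': 4, 'q': 8}

counts['j'] = 4+3 = 7 → {'k': 9, 'f': 7, 'v': 0, 'j': 7}
counts['h'] = counts['v']+4 = 4 → {'k': 9, 'f': 7, 'v': 0, 'j': 7, 'h': 4}
counts['v'] = 0+2 = 2 → {'k': 9, 'f': 7, 'v': 2, 'j': 7, 'h': 4}
counts['y'] = 3 → {'k': 9, 'f': 7, 'v': 2, 'j': 7, 'h': 4, 'y': 3}
counts['q'] = 8 → {'k': 9, 'f': 7, 'v': 2, 'j': 7, 'h': 4, 'y': 3, 'q': 8}
del 'y' → {'k': 9, 'f': 7, 'v': 2, 'j': 7, 'h': 4, 'q': 8}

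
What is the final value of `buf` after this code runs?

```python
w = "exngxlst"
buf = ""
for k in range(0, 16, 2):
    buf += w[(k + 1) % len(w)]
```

k=0: add w[1]='x' → 'x'
k=2: add w[3]='g' → 'xg'
k=4: add w[5]='l' → 'xgl'
k=6: add w[7]='t' → 'xglt'
k=8: add w[1]='x' → 'xgltx'
k=10: add w[3]='g' → 'xgltxg'
k=12: add w[5]='l' → 'xgltxgl'
k=14: add w[7]='t' → 'xgltxglt'

'xgltxglt'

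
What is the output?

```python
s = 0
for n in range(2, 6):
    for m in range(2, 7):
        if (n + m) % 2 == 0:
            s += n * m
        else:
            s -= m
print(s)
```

96

n=2,m=2: even sum, s = 0+4 = 4
n=2,m=3: odd sum, s = 4-3 = 1
n=2,m=4: even sum, s = 1+8 = 9
n=2,m=5: odd sum, s = 9-5 = 4
n=2,m=6: even sum, s = 4+12 = 16
n=3,m=2: odd sum, s = 16-2 = 14
n=3,m=3: even sum, s = 14+9 = 23
n=3,m=4: odd sum, s = 23-4 = 19
n=3,m=5: even sum, s = 19+15 = 34
n=3,m=6: odd sum, s = 34-6 = 28
n=4,m=2: even sum, s = 28+8 = 36
n=4,m=3: odd sum, s = 36-3 = 33
n=4,m=4: even sum, s = 33+16 = 49
n=4,m=5: odd sum, s = 49-5 = 44
n=4,m=6: even sum, s = 44+24 = 68
n=5,m=2: odd sum, s = 68-2 = 66
n=5,m=3: even sum, s = 66+15 = 81
n=5,m=4: odd sum, s = 81-4 = 77
n=5,m=5: even sum, s = 77+25 = 102
n=5,m=6: odd sum, s = 102-6 = 96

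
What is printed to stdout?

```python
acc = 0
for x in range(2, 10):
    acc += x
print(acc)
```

x=2: acc = 0+2 = 2
x=3: acc = 2+3 = 5
x=4: acc = 5+4 = 9
x=5: acc = 9+5 = 14
x=6: acc = 14+6 = 20
x=7: acc = 20+7 = 27
x=8: acc = 27+8 = 35
x=9: acc = 35+9 = 44

44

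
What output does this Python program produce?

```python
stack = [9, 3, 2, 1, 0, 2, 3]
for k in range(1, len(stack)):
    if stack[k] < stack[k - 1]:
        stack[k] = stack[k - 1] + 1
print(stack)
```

k=1: 3<9, stack[1] = 9+1 = 10 → [9, 10, 2, 1, 0, 2, 3]
k=2: 2<10, stack[2] = 10+1 = 11 → [9, 10, 11, 1, 0, 2, 3]
k=3: 1<11, stack[3] = 11+1 = 12 → [9, 10, 11, 12, 0, 2, 3]
k=4: 0<12, stack[4] = 12+1 = 13 → [9, 10, 11, 12, 13, 2, 3]
k=5: 2<13, stack[5] = 13+1 = 14 → [9, 10, 11, 12, 13, 14, 3]
k=6: 3<14, stack[6] = 14+1 = 15 → [9, 10, 11, 12, 13, 14, 15]

[9, 10, 11, 12, 13, 14, 15]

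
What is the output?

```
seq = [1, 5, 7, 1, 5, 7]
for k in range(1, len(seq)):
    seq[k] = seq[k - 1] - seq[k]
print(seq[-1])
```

k=1: seq[1] = 1-5 = -4 → [1, -4, 7, 1, 5, 7]
k=2: seq[2] = (-4)-7 = -11 → [1, -4, -11, 1, 5, 7]
k=3: seq[3] = (-11)-1 = -12 → [1, -4, -11, -12, 5, 7]
k=4: seq[4] = (-12)-5 = -17 → [1, -4, -11, -12, -17, 7]
k=5: seq[5] = (-17)-7 = -24 → [1, -4, -11, -12, -17, -24]

-24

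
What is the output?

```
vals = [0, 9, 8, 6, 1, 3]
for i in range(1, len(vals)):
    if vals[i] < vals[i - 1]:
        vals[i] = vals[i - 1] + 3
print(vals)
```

[0, 9, 12, 15, 18, 21]

i=1: 9>=0, unchanged → [0, 9, 8, 6, 1, 3]
i=2: 8<9, vals[2] = 9+3 = 12 → [0, 9, 12, 6, 1, 3]
i=3: 6<12, vals[3] = 12+3 = 15 → [0, 9, 12, 15, 1, 3]
i=4: 1<15, vals[4] = 15+3 = 18 → [0, 9, 12, 15, 18, 3]
i=5: 3<18, vals[5] = 18+3 = 21 → [0, 9, 12, 15, 18, 21]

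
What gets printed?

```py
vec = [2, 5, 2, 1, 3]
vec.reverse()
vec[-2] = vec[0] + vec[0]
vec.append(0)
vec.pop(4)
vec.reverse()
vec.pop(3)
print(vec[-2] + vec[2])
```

4

reverse → [3, 1, 2, 5, 2]
vec[-2] = vec[0]+vec[0] = 3+3 = 6 → [3, 1, 2, 6, 2]
append 0 → [3, 1, 2, 6, 2, 0]
pop(4) removes 2 → [3, 1, 2, 6, 0]
reverse → [0, 6, 2, 1, 3]
pop(3) removes 1 → [0, 6, 2, 3]
vec[-2]+vec[2] = 2+2 = 4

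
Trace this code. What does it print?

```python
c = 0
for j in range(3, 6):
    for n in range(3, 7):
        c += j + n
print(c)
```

102

j=3,n=3: c = 0+6 = 6
j=3,n=4: c = 6+7 = 13
j=3,n=5: c = 13+8 = 21
j=3,n=6: c = 21+9 = 30
j=4,n=3: c = 30+7 = 37
j=4,n=4: c = 37+8 = 45
j=4,n=5: c = 45+9 = 54
j=4,n=6: c = 54+10 = 64
j=5,n=3: c = 64+8 = 72
j=5,n=4: c = 72+9 = 81
j=5,n=5: c = 81+10 = 91
j=5,n=6: c = 91+11 = 102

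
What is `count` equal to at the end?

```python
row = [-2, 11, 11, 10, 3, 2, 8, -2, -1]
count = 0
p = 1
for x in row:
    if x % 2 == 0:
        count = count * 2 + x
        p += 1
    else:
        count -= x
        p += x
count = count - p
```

x=-2: even, count = 0*2+(-2) = -2; p=2
x=11: not even, count = (-2)-11 = -13; p=13
x=11: not even, count = (-13)-11 = -24; p=24
x=10: even, count = (-24)*2+10 = -38; p=25
x=3: not even, count = (-38)-3 = -41; p=28
x=2: even, count = (-41)*2+2 = -80; p=29
x=8: even, count = (-80)*2+8 = -152; p=30
x=-2: even, count = (-152)*2+(-2) = -306; p=31
x=-1: not even, count = (-306)-(-1) = -305; p=30
count-p = (-305)-30 = -335

-335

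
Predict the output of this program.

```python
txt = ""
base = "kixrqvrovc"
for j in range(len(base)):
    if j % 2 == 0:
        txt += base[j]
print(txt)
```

kxqrv

j=0: add 'k' → 'k'
j=1: skip
j=2: add 'x' → 'kx'
j=3: skip
j=4: add 'q' → 'kxq'
j=5: skip
j=6: add 'r' → 'kxqr'
j=7: skip
j=8: add 'v' → 'kxqrv'
j=9: skip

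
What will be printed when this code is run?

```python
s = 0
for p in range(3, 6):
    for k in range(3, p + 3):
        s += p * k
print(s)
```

233

p=3,k=3: s = 0+9 = 9
p=3,k=4: s = 9+12 = 21
p=3,k=5: s = 21+15 = 36
p=4,k=3: s = 36+12 = 48
p=4,k=4: s = 48+16 = 64
p=4,k=5: s = 64+20 = 84
p=4,k=6: s = 84+24 = 108
p=5,k=3: s = 108+15 = 123
p=5,k=4: s = 123+20 = 143
p=5,k=5: s = 143+25 = 168
p=5,k=6: s = 168+30 = 198
p=5,k=7: s = 198+35 = 233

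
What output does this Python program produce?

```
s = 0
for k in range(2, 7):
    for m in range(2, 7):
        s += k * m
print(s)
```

400

k=2,m=2: s = 0+4 = 4
k=2,m=3: s = 4+6 = 10
k=2,m=4: s = 10+8 = 18
k=2,m=5: s = 18+10 = 28
k=2,m=6: s = 28+12 = 40
k=3,m=2: s = 40+6 = 46
k=3,m=3: s = 46+9 = 55
k=3,m=4: s = 55+12 = 67
k=3,m=5: s = 67+15 = 82
k=3,m=6: s = 82+18 = 100
k=4,m=2: s = 100+8 = 108
k=4,m=3: s = 108+12 = 120
k=4,m=4: s = 120+16 = 136
k=4,m=5: s = 136+20 = 156
k=4,m=6: s = 156+24 = 180
k=5,m=2: s = 180+10 = 190
k=5,m=3: s = 190+15 = 205
k=5,m=4: s = 205+20 = 225
k=5,m=5: s = 225+25 = 250
k=5,m=6: s = 250+30 = 280
k=6,m=2: s = 280+12 = 292
k=6,m=3: s = 292+18 = 310
k=6,m=4: s = 310+24 = 334
k=6,m=5: s = 334+30 = 364
k=6,m=6: s = 364+36 = 400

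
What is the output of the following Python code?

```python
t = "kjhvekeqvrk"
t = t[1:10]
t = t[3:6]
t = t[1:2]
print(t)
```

k

slice [1:10] → 'jhvekeqvr'
slice [3:6] → 'eke'
slice [1:2] → 'k'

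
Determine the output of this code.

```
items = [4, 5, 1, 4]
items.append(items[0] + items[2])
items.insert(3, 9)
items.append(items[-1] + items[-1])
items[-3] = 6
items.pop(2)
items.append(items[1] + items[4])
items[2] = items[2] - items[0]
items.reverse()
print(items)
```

append items[0]+items[2] = 4+1 = 5 → [4, 5, 1, 4, 5]
insert 9 at 3 → [4, 5, 1, 9, 4, 5]
append items[-1]+items[-1] = 5+5 = 10 → [4, 5, 1, 9, 4, 5, 10]
items[-3] = 6 → [4, 5, 1, 9, 6, 5, 10]
pop(2) removes 1 → [4, 5, 9, 6, 5, 10]
append items[1]+items[4] = 5+5 = 10 → [4, 5, 9, 6, 5, 10, 10]
items[2] = items[2]-items[0] = 9-4 = 5 → [4, 5, 5, 6, 5, 10, 10]
reverse → [10, 10, 5, 6, 5, 5, 4]

[10, 10, 5, 6, 5, 5, 4]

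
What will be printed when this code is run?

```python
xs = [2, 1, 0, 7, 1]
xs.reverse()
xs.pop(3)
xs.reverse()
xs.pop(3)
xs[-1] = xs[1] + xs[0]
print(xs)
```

[2, 0, 2]

reverse → [1, 7, 0, 1, 2]
pop(3) removes 1 → [1, 7, 0, 2]
reverse → [2, 0, 7, 1]
pop(3) removes 1 → [2, 0, 7]
xs[-1] = xs[1]+xs[0] = 0+2 = 2 → [2, 0, 2]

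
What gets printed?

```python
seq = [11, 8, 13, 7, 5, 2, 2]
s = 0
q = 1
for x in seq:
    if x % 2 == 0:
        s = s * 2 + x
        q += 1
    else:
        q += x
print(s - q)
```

x=11: not even; q=12
x=8: even, s = 0*2+8 = 8; q=13
x=13: not even; q=26
x=7: not even; q=33
x=5: not even; q=38
x=2: even, s = 8*2+2 = 18; q=39
x=2: even, s = 18*2+2 = 38; q=40
s-q = 38-40 = -2

-2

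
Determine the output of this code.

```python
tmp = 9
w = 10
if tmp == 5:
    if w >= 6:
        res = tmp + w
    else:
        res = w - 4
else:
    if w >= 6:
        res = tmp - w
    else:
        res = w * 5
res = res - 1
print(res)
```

tmp=9, w=10
tmp == 5 is False; w >= 6 is True
→ res = tmp - w = -1
res = (-1)-1 = -2

-2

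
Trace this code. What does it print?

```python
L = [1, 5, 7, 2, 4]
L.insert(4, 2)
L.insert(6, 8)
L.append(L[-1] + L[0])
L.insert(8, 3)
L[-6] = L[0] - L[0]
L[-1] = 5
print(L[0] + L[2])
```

8

insert 2 at 4 → [1, 5, 7, 2, 2, 4]
insert 8 at 6 → [1, 5, 7, 2, 2, 4, 8]
append L[-1]+L[0] = 8+1 = 9 → [1, 5, 7, 2, 2, 4, 8, 9]
insert 3 at 8 → [1, 5, 7, 2, 2, 4, 8, 9, 3]
L[-6] = L[0]-L[0] = 1-1 = 0 → [1, 5, 7, 0, 2, 4, 8, 9, 3]
L[-1] = 5 → [1, 5, 7, 0, 2, 4, 8, 9, 5]
L[0]+L[2] = 1+7 = 8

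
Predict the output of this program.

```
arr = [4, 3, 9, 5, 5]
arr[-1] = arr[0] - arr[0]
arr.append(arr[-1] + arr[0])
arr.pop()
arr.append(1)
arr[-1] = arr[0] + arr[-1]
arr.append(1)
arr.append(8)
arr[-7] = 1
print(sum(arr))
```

arr[-1] = arr[0]-arr[0] = 4-4 = 0 → [4, 3, 9, 5, 0]
append arr[-1]+arr[0] = 0+4 = 4 → [4, 3, 9, 5, 0, 4]
pop() removes 4 → [4, 3, 9, 5, 0]
append 1 → [4, 3, 9, 5, 0, 1]
arr[-1] = arr[0]+arr[-1] = 4+1 = 5 → [4, 3, 9, 5, 0, 5]
append 1 → [4, 3, 9, 5, 0, 5, 1]
append 8 → [4, 3, 9, 5, 0, 5, 1, 8]
arr[-7] = 1 → [4, 1, 9, 5, 0, 5, 1, 8]
sum = 33

33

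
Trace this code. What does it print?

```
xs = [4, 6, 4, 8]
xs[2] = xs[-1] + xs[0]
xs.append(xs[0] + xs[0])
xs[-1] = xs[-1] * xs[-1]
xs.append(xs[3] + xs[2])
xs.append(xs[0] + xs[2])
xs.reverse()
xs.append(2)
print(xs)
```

[16, 20, 64, 8, 12, 6, 4, 2]

xs[2] = xs[-1]+xs[0] = 8+4 = 12 → [4, 6, 12, 8]
append xs[0]+xs[0] = 4+4 = 8 → [4, 6, 12, 8, 8]
xs[-1] = xs[-1]*xs[-1] = 8*8 = 64 → [4, 6, 12, 8, 64]
append xs[3]+xs[2] = 8+12 = 20 → [4, 6, 12, 8, 64, 20]
append xs[0]+xs[2] = 4+12 = 16 → [4, 6, 12, 8, 64, 20, 16]
reverse → [16, 20, 64, 8, 12, 6, 4]
append 2 → [16, 20, 64, 8, 12, 6, 4, 2]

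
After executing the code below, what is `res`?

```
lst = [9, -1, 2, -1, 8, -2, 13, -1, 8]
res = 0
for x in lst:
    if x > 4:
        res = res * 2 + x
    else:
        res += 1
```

168

x=9: >4, res = 0*2+9 = 9
x=-1: not >4, res = 9+1 = 10
x=2: not >4, res = 10+1 = 11
x=-1: not >4, res = 11+1 = 12
x=8: >4, res = 12*2+8 = 32
x=-2: not >4, res = 32+1 = 33
x=13: >4, res = 33*2+13 = 79
x=-1: not >4, res = 79+1 = 80
x=8: >4, res = 80*2+8 = 168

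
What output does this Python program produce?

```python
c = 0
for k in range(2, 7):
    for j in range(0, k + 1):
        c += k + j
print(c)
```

k=2,j=0: c = 0+2 = 2
k=2,j=1: c = 2+3 = 5
k=2,j=2: c = 5+4 = 9
k=3,j=0: c = 9+3 = 12
k=3,j=1: c = 12+4 = 16
k=3,j=2: c = 16+5 = 21
k=3,j=3: c = 21+6 = 27
k=4,j=0: c = 27+4 = 31
k=4,j=1: c = 31+5 = 36
k=4,j=2: c = 36+6 = 42
k=4,j=3: c = 42+7 = 49
k=4,j=4: c = 49+8 = 57
k=5,j=0: c = 57+5 = 62
k=5,j=1: c = 62+6 = 68
k=5,j=2: c = 68+7 = 75
k=5,j=3: c = 75+8 = 83
k=5,j=4: c = 83+9 = 92
k=5,j=5: c = 92+10 = 102
k=6,j=0: c = 102+6 = 108
k=6,j=1: c = 108+7 = 115
k=6,j=2: c = 115+8 = 123
k=6,j=3: c = 123+9 = 132
k=6,j=4: c = 132+10 = 142
k=6,j=5: c = 142+11 = 153
k=6,j=6: c = 153+12 = 165

165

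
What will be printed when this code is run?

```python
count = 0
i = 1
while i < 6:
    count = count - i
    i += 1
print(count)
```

-15

i=1: count = 0-1 = -1
i=2: count = (-1)-2 = -3
i=3: count = (-3)-3 = -6
i=4: count = (-6)-4 = -10
i=5: count = (-10)-5 = -15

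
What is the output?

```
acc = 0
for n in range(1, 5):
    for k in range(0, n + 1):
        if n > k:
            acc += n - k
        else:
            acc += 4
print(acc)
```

36

n=1,k=0: 1>0, acc = 0+1 = 1
n=1,k=1: not 1>1, acc = 1+4 = 5
n=2,k=0: 2>0, acc = 5+2 = 7
n=2,k=1: 2>1, acc = 7+1 = 8
n=2,k=2: not 2>2, acc = 8+4 = 12
n=3,k=0: 3>0, acc = 12+3 = 15
n=3,k=1: 3>1, acc = 15+2 = 17
n=3,k=2: 3>2, acc = 17+1 = 18
n=3,k=3: not 3>3, acc = 18+4 = 22
n=4,k=0: 4>0, acc = 22+4 = 26
n=4,k=1: 4>1, acc = 26+3 = 29
n=4,k=2: 4>2, acc = 29+2 = 31
n=4,k=3: 4>3, acc = 31+1 = 32
n=4,k=4: not 4>4, acc = 32+4 = 36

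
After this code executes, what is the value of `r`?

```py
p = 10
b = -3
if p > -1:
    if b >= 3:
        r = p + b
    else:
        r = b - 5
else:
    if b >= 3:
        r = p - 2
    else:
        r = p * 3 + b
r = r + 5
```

-3

p=10, b=-3
p > -1 is True; b >= 3 is False
→ r = b - 5 = -8
r = (-8)+5 = -3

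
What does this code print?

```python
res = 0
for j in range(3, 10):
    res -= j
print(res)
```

j=3: res = 0-3 = -3
j=4: res = (-3)-4 = -7
j=5: res = (-7)-5 = -12
j=6: res = (-12)-6 = -18
j=7: res = (-18)-7 = -25
j=8: res = (-25)-8 = -33
j=9: res = (-33)-9 = -42

-42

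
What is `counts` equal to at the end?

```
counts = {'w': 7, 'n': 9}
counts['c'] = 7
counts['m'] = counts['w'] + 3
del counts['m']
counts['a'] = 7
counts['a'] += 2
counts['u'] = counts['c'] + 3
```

counts['c'] = 7 → {'w': 7, 'n': 9, 'c': 7}
counts['m'] = counts['w']+3 = 10 → {'w': 7, 'n': 9, 'c': 7, 'm': 10}
del 'm' → {'w': 7, 'n': 9, 'c': 7}
counts['a'] = 7 → {'w': 7, 'n': 9, 'c': 7, 'a': 7}
counts['a'] = 7+2 = 9 → {'w': 7, 'n': 9, 'c': 7, 'a': 9}
counts['u'] = counts['c']+3 = 10 → {'w': 7, 'n': 9, 'c': 7, 'a': 9, 'u': 10}

{'w': 7, 'n': 9, 'c': 7, 'a': 9, 'u': 10}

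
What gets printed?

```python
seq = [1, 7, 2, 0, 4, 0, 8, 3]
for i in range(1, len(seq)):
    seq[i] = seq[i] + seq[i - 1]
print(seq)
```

i=1: seq[1] = 7+1 = 8 → [1, 8, 2, 0, 4, 0, 8, 3]
i=2: seq[2] = 2+8 = 10 → [1, 8, 10, 0, 4, 0, 8, 3]
i=3: seq[3] = 0+10 = 10 → [1, 8, 10, 10, 4, 0, 8, 3]
i=4: seq[4] = 4+10 = 14 → [1, 8, 10, 10, 14, 0, 8, 3]
i=5: seq[5] = 0+14 = 14 → [1, 8, 10, 10, 14, 14, 8, 3]
i=6: seq[6] = 8+14 = 22 → [1, 8, 10, 10, 14, 14, 22, 3]
i=7: seq[7] = 3+22 = 25 → [1, 8, 10, 10, 14, 14, 22, 25]

[1, 8, 10, 10, 14, 14, 22, 25]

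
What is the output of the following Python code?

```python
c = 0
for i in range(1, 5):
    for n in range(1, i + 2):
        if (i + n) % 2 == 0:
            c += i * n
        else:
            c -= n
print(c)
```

20

i=1,n=1: even sum, c = 0+1 = 1
i=1,n=2: odd sum, c = 1-2 = -1
i=2,n=1: odd sum, c = (-1)-1 = -2
i=2,n=2: even sum, c = (-2)+4 = 2
i=2,n=3: odd sum, c = 2-3 = -1
i=3,n=1: even sum, c = (-1)+3 = 2
i=3,n=2: odd sum, c = 2-2 = 0
i=3,n=3: even sum, c = 0+9 = 9
i=3,n=4: odd sum, c = 9-4 = 5
i=4,n=1: odd sum, c = 5-1 = 4
i=4,n=2: even sum, c = 4+8 = 12
i=4,n=3: odd sum, c = 12-3 = 9
i=4,n=4: even sum, c = 9+16 = 25
i=4,n=5: odd sum, c = 25-5 = 20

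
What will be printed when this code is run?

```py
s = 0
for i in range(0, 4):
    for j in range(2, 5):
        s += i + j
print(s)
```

i=0,j=2: s = 0+2 = 2
i=0,j=3: s = 2+3 = 5
i=0,j=4: s = 5+4 = 9
i=1,j=2: s = 9+3 = 12
i=1,j=3: s = 12+4 = 16
i=1,j=4: s = 16+5 = 21
i=2,j=2: s = 21+4 = 25
i=2,j=3: s = 25+5 = 30
i=2,j=4: s = 30+6 = 36
i=3,j=2: s = 36+5 = 41
i=3,j=3: s = 41+6 = 47
i=3,j=4: s = 47+7 = 54

54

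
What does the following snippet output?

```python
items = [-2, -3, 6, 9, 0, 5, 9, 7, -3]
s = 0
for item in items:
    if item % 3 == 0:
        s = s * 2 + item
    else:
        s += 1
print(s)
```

157

item=-2: not %3==0, s = 0+1 = 1
item=-3: %3==0, s = 1*2+(-3) = -1
item=6: %3==0, s = (-1)*2+6 = 4
item=9: %3==0, s = 4*2+9 = 17
item=0: %3==0, s = 17*2+0 = 34
item=5: not %3==0, s = 34+1 = 35
item=9: %3==0, s = 35*2+9 = 79
item=7: not %3==0, s = 79+1 = 80
item=-3: %3==0, s = 80*2+(-3) = 157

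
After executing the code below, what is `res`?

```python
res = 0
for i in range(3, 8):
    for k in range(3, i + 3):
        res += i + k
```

i=3,k=3: res = 0+6 = 6
i=3,k=4: res = 6+7 = 13
i=3,k=5: res = 13+8 = 21
i=4,k=3: res = 21+7 = 28
i=4,k=4: res = 28+8 = 36
i=4,k=5: res = 36+9 = 45
i=4,k=6: res = 45+10 = 55
i=5,k=3: res = 55+8 = 63
i=5,k=4: res = 63+9 = 72
i=5,k=5: res = 72+10 = 82
i=5,k=6: res = 82+11 = 93
i=5,k=7: res = 93+12 = 105
i=6,k=3: res = 105+9 = 114
i=6,k=4: res = 114+10 = 124
i=6,k=5: res = 124+11 = 135
i=6,k=6: res = 135+12 = 147
i=6,k=7: res = 147+13 = 160
i=6,k=8: res = 160+14 = 174
i=7,k=3: res = 174+10 = 184
i=7,k=4: res = 184+11 = 195
i=7,k=5: res = 195+12 = 207
i=7,k=6: res = 207+13 = 220
i=7,k=7: res = 220+14 = 234
i=7,k=8: res = 234+15 = 249
i=7,k=9: res = 249+16 = 265

265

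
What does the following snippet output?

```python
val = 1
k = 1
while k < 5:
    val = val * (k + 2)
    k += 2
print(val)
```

15

k=1: val = 1*3 = 3
k=3: val = 3*5 = 15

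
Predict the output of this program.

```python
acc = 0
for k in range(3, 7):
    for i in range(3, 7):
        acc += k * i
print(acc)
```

k=3,i=3: acc = 0+9 = 9
k=3,i=4: acc = 9+12 = 21
k=3,i=5: acc = 21+15 = 36
k=3,i=6: acc = 36+18 = 54
k=4,i=3: acc = 54+12 = 66
k=4,i=4: acc = 66+16 = 82
k=4,i=5: acc = 82+20 = 102
k=4,i=6: acc = 102+24 = 126
k=5,i=3: acc = 126+15 = 141
k=5,i=4: acc = 141+20 = 161
k=5,i=5: acc = 161+25 = 186
k=5,i=6: acc = 186+30 = 216
k=6,i=3: acc = 216+18 = 234
k=6,i=4: acc = 234+24 = 258
k=6,i=5: acc = 258+30 = 288
k=6,i=6: acc = 288+36 = 324

324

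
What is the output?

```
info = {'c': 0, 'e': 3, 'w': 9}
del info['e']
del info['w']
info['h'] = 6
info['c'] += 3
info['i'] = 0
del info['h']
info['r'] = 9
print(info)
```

del 'e' → {'c': 0, 'w': 9}
del 'w' → {'c': 0}
info['h'] = 6 → {'c': 0, 'h': 6}
info['c'] = 0+3 = 3 → {'c': 3, 'h': 6}
info['i'] = 0 → {'c': 3, 'h': 6, 'i': 0}
del 'h' → {'c': 3, 'i': 0}
info['r'] = 9 → {'c': 3, 'i': 0, 'r': 9}

{'c': 3, 'i': 0, 'r': 9}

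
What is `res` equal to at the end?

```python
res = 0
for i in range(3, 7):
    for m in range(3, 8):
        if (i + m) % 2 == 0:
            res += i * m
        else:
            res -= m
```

i=3,m=3: even sum, res = 0+9 = 9
i=3,m=4: odd sum, res = 9-4 = 5
i=3,m=5: even sum, res = 5+15 = 20
i=3,m=6: odd sum, res = 20-6 = 14
i=3,m=7: even sum, res = 14+21 = 35
i=4,m=3: odd sum, res = 35-3 = 32
i=4,m=4: even sum, res = 32+16 = 48
i=4,m=5: odd sum, res = 48-5 = 43
i=4,m=6: even sum, res = 43+24 = 67
i=4,m=7: odd sum, res = 67-7 = 60
i=5,m=3: even sum, res = 60+15 = 75
i=5,m=4: odd sum, res = 75-4 = 71
i=5,m=5: even sum, res = 71+25 = 96
i=5,m=6: odd sum, res = 96-6 = 90
i=5,m=7: even sum, res = 90+35 = 125
i=6,m=3: odd sum, res = 125-3 = 122
i=6,m=4: even sum, res = 122+24 = 146
i=6,m=5: odd sum, res = 146-5 = 141
i=6,m=6: even sum, res = 141+36 = 177
i=6,m=7: odd sum, res = 177-7 = 170

170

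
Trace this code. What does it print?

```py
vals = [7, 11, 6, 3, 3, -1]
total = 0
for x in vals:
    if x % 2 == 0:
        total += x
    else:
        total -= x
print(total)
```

x=7: not even, total = 0-7 = -7
x=11: not even, total = (-7)-11 = -18
x=6: even, total = (-18)+6 = -12
x=3: not even, total = (-12)-3 = -15
x=3: not even, total = (-15)-3 = -18
x=-1: not even, total = (-18)-(-1) = -17

-17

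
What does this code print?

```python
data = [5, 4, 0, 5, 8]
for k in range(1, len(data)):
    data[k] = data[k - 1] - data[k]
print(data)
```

[5, 1, 1, -4, -12]

k=1: data[1] = 5-4 = 1 → [5, 1, 0, 5, 8]
k=2: data[2] = 1-0 = 1 → [5, 1, 1, 5, 8]
k=3: data[3] = 1-5 = -4 → [5, 1, 1, -4, 8]
k=4: data[4] = (-4)-8 = -12 → [5, 1, 1, -4, -12]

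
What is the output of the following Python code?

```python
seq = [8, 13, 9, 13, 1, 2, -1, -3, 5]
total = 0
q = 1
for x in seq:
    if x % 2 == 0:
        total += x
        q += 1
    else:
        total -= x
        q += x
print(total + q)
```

x=8: even, total = 0+8 = 8; q=2
x=13: not even, total = 8-13 = -5; q=15
x=9: not even, total = (-5)-9 = -14; q=24
x=13: not even, total = (-14)-13 = -27; q=37
x=1: not even, total = (-27)-1 = -28; q=38
x=2: even, total = (-28)+2 = -26; q=39
x=-1: not even, total = (-26)-(-1) = -25; q=38
x=-3: not even, total = (-25)-(-3) = -22; q=35
x=5: not even, total = (-22)-5 = -27; q=40
total+q = (-27)+40 = 13

13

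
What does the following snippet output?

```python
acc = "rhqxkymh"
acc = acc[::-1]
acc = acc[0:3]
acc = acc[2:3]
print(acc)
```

reverse → 'hmykxqhr'
slice [0:3] → 'hmy'
slice [2:3] → 'y'

y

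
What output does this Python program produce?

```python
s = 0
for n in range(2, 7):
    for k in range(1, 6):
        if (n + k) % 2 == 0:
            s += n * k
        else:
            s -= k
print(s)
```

n=2,k=1: odd sum, s = 0-1 = -1
n=2,k=2: even sum, s = (-1)+4 = 3
n=2,k=3: odd sum, s = 3-3 = 0
n=2,k=4: even sum, s = 0+8 = 8
n=2,k=5: odd sum, s = 8-5 = 3
n=3,k=1: even sum, s = 3+3 = 6
n=3,k=2: odd sum, s = 6-2 = 4
n=3,k=3: even sum, s = 4+9 = 13
n=3,k=4: odd sum, s = 13-4 = 9
n=3,k=5: even sum, s = 9+15 = 24
n=4,k=1: odd sum, s = 24-1 = 23
n=4,k=2: even sum, s = 23+8 = 31
n=4,k=3: odd sum, s = 31-3 = 28
n=4,k=4: even sum, s = 28+16 = 44
n=4,k=5: odd sum, s = 44-5 = 39
n=5,k=1: even sum, s = 39+5 = 44
n=5,k=2: odd sum, s = 44-2 = 42
n=5,k=3: even sum, s = 42+15 = 57
n=5,k=4: odd sum, s = 57-4 = 53
n=5,k=5: even sum, s = 53+25 = 78
n=6,k=1: odd sum, s = 78-1 = 77
n=6,k=2: even sum, s = 77+12 = 89
n=6,k=3: odd sum, s = 89-3 = 86
n=6,k=4: even sum, s = 86+24 = 110
n=6,k=5: odd sum, s = 110-5 = 105

105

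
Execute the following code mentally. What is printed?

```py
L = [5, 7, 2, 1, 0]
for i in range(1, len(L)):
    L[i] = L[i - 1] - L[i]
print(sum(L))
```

-11

i=1: L[1] = 5-7 = -2 → [5, -2, 2, 1, 0]
i=2: L[2] = (-2)-2 = -4 → [5, -2, -4, 1, 0]
i=3: L[3] = (-4)-1 = -5 → [5, -2, -4, -5, 0]
i=4: L[4] = (-5)-0 = -5 → [5, -2, -4, -5, -5]
sum = -11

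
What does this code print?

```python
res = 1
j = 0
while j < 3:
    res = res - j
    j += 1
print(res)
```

j=0: res = 1-0 = 1
j=1: res = 1-1 = 0
j=2: res = 0-2 = -2

-2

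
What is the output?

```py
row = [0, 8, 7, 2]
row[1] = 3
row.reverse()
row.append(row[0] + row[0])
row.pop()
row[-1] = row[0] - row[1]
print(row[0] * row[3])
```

-10

row[1] = 3 → [0, 3, 7, 2]
reverse → [2, 7, 3, 0]
append row[0]+row[0] = 2+2 = 4 → [2, 7, 3, 0, 4]
pop() removes 4 → [2, 7, 3, 0]
row[-1] = row[0]-row[1] = 2-7 = -5 → [2, 7, 3, -5]
row[0]*row[3] = 2*(-5) = -10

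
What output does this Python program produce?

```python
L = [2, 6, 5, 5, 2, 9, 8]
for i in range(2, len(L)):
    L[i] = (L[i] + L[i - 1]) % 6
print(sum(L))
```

25

i=2: L[2] = (5+6)%6 = 5 → [2, 6, 5, 5, 2, 9, 8]
i=3: L[3] = (5+5)%6 = 4 → [2, 6, 5, 4, 2, 9, 8]
i=4: L[4] = (2+4)%6 = 0 → [2, 6, 5, 4, 0, 9, 8]
i=5: L[5] = (9+0)%6 = 3 → [2, 6, 5, 4, 0, 3, 8]
i=6: L[6] = (8+3)%6 = 5 → [2, 6, 5, 4, 0, 3, 5]
sum = 25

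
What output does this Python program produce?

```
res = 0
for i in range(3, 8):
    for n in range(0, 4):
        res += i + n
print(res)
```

130

i=3,n=0: res = 0+3 = 3
i=3,n=1: res = 3+4 = 7
i=3,n=2: res = 7+5 = 12
i=3,n=3: res = 12+6 = 18
i=4,n=0: res = 18+4 = 22
i=4,n=1: res = 22+5 = 27
i=4,n=2: res = 27+6 = 33
i=4,n=3: res = 33+7 = 40
i=5,n=0: res = 40+5 = 45
i=5,n=1: res = 45+6 = 51
i=5,n=2: res = 51+7 = 58
i=5,n=3: res = 58+8 = 66
i=6,n=0: res = 66+6 = 72
i=6,n=1: res = 72+7 = 79
i=6,n=2: res = 79+8 = 87
i=6,n=3: res = 87+9 = 96
i=7,n=0: res = 96+7 = 103
i=7,n=1: res = 103+8 = 111
i=7,n=2: res = 111+9 = 120
i=7,n=3: res = 120+10 = 130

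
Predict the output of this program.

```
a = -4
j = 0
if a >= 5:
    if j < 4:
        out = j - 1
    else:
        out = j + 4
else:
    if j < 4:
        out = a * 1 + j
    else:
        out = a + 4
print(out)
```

a=-4, j=0
a >= 5 is False; j < 4 is True
→ out = a * 1 + j = -4

-4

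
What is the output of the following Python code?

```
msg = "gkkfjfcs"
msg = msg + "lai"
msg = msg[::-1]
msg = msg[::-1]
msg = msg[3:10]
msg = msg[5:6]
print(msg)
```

+ 'lai' → 'gkkfjfcslai'
reverse → 'ialscfjfkkg'
reverse → 'gkkfjfcslai'
slice [3:10] → 'fjfcsla'
slice [5:6] → 'l'

l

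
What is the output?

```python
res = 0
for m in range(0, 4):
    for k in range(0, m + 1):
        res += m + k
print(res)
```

30

m=0,k=0: res = 0+0 = 0
m=1,k=0: res = 0+1 = 1
m=1,k=1: res = 1+2 = 3
m=2,k=0: res = 3+2 = 5
m=2,k=1: res = 5+3 = 8
m=2,k=2: res = 8+4 = 12
m=3,k=0: res = 12+3 = 15
m=3,k=1: res = 15+4 = 19
m=3,k=2: res = 19+5 = 24
m=3,k=3: res = 24+6 = 30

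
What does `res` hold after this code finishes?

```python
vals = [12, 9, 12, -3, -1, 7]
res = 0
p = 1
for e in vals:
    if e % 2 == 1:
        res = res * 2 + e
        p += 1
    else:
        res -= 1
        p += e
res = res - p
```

12

e=12: not odd, res = 0-1 = -1; p=13
e=9: odd, res = (-1)*2+9 = 7; p=14
e=12: not odd, res = 7-1 = 6; p=26
e=-3: odd, res = 6*2+(-3) = 9; p=27
e=-1: odd, res = 9*2+(-1) = 17; p=28
e=7: odd, res = 17*2+7 = 41; p=29
res-p = 41-29 = 12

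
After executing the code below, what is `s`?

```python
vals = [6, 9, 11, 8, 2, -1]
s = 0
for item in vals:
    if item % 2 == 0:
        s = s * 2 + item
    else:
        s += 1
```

51

item=6: even, s = 0*2+6 = 6
item=9: not even, s = 6+1 = 7
item=11: not even, s = 7+1 = 8
item=8: even, s = 8*2+8 = 24
item=2: even, s = 24*2+2 = 50
item=-1: not even, s = 50+1 = 51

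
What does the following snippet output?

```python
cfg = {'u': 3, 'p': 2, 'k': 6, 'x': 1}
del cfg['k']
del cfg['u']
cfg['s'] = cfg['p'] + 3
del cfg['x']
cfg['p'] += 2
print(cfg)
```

{'p': 4, 's': 5}

del 'k' → {'u': 3, 'p': 2, 'x': 1}
del 'u' → {'p': 2, 'x': 1}
cfg['s'] = cfg['p']+3 = 5 → {'p': 2, 'x': 1, 's': 5}
del 'x' → {'p': 2, 's': 5}
cfg['p'] = 2+2 = 4 → {'p': 4, 's': 5}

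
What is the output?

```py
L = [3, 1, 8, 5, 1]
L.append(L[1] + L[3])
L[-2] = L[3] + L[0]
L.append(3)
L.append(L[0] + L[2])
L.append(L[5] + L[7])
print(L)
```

[3, 1, 8, 5, 8, 6, 3, 11, 17]

append L[1]+L[3] = 1+5 = 6 → [3, 1, 8, 5, 1, 6]
L[-2] = L[3]+L[0] = 5+3 = 8 → [3, 1, 8, 5, 8, 6]
append 3 → [3, 1, 8, 5, 8, 6, 3]
append L[0]+L[2] = 3+8 = 11 → [3, 1, 8, 5, 8, 6, 3, 11]
append L[5]+L[7] = 6+11 = 17 → [3, 1, 8, 5, 8, 6, 3, 11, 17]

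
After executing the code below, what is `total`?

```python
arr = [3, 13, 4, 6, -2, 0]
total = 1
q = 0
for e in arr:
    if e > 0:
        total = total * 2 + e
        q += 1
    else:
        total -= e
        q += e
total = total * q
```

216

e=3: >0, total = 1*2+3 = 5; q=1
e=13: >0, total = 5*2+13 = 23; q=2
e=4: >0, total = 23*2+4 = 50; q=3
e=6: >0, total = 50*2+6 = 106; q=4
e=-2: not >0, total = 106-(-2) = 108; q=2
e=0: not >0, total = 108-0 = 108; q=2
total*q = 108*2 = 216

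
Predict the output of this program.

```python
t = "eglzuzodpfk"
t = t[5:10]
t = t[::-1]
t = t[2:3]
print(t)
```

d

slice [5:10] → 'zodpf'
reverse → 'fpdoz'
slice [2:3] → 'd'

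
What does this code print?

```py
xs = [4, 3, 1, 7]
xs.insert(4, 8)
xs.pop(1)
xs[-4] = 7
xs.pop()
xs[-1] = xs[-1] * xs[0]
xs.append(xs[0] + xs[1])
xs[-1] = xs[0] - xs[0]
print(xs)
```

insert 8 at 4 → [4, 3, 1, 7, 8]
pop(1) removes 3 → [4, 1, 7, 8]
xs[-4] = 7 → [7, 1, 7, 8]
pop() removes 8 → [7, 1, 7]
xs[-1] = xs[-1]*xs[0] = 7*7 = 49 → [7, 1, 49]
append xs[0]+xs[1] = 7+1 = 8 → [7, 1, 49, 8]
xs[-1] = xs[0]-xs[0] = 7-7 = 0 → [7, 1, 49, 0]

[7, 1, 49, 0]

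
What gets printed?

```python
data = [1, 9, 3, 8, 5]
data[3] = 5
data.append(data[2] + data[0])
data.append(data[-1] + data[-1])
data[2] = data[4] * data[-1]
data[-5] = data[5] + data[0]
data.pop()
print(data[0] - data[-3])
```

data[3] = 5 → [1, 9, 3, 5, 5]
append data[2]+data[0] = 3+1 = 4 → [1, 9, 3, 5, 5, 4]
append data[-1]+data[-1] = 4+4 = 8 → [1, 9, 3, 5, 5, 4, 8]
data[2] = data[4]*data[-1] = 5*8 = 40 → [1, 9, 40, 5, 5, 4, 8]
data[-5] = data[5]+data[0] = 4+1 = 5 → [1, 9, 5, 5, 5, 4, 8]
pop() removes 8 → [1, 9, 5, 5, 5, 4]
data[0]-data[-3] = 1-5 = -4

-4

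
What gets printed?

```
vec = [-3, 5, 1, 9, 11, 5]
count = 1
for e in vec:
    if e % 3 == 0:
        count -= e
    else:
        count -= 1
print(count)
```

e=-3: %3==0, count = 1-(-3) = 4
e=5: not %3==0, count = 4-1 = 3
e=1: not %3==0, count = 3-1 = 2
e=9: %3==0, count = 2-9 = -7
e=11: not %3==0, count = (-7)-1 = -8
e=5: not %3==0, count = (-8)-1 = -9

-9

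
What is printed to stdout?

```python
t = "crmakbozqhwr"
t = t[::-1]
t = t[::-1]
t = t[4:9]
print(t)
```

kbozq

reverse → 'rwhqzobkamrc'
reverse → 'crmakbozqhwr'
slice [4:9] → 'kbozq'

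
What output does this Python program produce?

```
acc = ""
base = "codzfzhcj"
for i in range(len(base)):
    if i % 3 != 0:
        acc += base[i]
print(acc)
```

i=0: skip
i=1: add 'o' → 'o'
i=2: add 'd' → 'od'
i=3: skip
i=4: add 'f' → 'odf'
i=5: add 'z' → 'odfz'
i=6: skip
i=7: add 'c' → 'odfzc'
i=8: add 'j' → 'odfzcj'

odfzcj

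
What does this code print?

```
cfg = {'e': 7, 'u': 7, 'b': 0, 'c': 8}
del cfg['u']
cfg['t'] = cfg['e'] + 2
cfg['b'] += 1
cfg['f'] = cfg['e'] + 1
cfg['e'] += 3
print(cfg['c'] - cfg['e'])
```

del 'u' → {'e': 7, 'b': 0, 'c': 8}
cfg['t'] = cfg['e']+2 = 9 → {'e': 7, 'b': 0, 'c': 8, 't': 9}
cfg['b'] = 0+1 = 1 → {'e': 7, 'b': 1, 'c': 8, 't': 9}
cfg['f'] = cfg['e']+1 = 8 → {'e': 7, 'b': 1, 'c': 8, 't': 9, 'f': 8}
cfg['e'] = 7+3 = 10 → {'e': 10, 'b': 1, 'c': 8, 't': 9, 'f': 8}
cfg['c']-cfg['e'] = 8-10 = -2

-2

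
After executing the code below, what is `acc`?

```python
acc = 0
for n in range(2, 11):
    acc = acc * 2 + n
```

n=2: acc = 0*2+2 = 2
n=3: acc = 2*2+3 = 7
n=4: acc = 7*2+4 = 18
n=5: acc = 18*2+5 = 41
n=6: acc = 41*2+6 = 88
n=7: acc = 88*2+7 = 183
n=8: acc = 183*2+8 = 374
n=9: acc = 374*2+9 = 757
n=10: acc = 757*2+10 = 1524

1524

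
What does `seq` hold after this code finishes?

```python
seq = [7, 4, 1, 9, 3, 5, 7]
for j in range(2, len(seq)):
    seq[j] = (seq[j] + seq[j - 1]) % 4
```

j=2: seq[2] = (1+4)%4 = 1 → [7, 4, 1, 9, 3, 5, 7]
j=3: seq[3] = (9+1)%4 = 2 → [7, 4, 1, 2, 3, 5, 7]
j=4: seq[4] = (3+2)%4 = 1 → [7, 4, 1, 2, 1, 5, 7]
j=5: seq[5] = (5+1)%4 = 2 → [7, 4, 1, 2, 1, 2, 7]
j=6: seq[6] = (7+2)%4 = 1 → [7, 4, 1, 2, 1, 2, 1]

[7, 4, 1, 2, 1, 2, 1]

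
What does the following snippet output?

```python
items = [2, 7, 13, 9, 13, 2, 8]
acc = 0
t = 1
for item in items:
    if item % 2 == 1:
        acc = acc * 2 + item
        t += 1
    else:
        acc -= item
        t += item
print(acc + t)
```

114

item=2: not odd, acc = 0-2 = -2; t=3
item=7: odd, acc = (-2)*2+7 = 3; t=4
item=13: odd, acc = 3*2+13 = 19; t=5
item=9: odd, acc = 19*2+9 = 47; t=6
item=13: odd, acc = 47*2+13 = 107; t=7
item=2: not odd, acc = 107-2 = 105; t=9
item=8: not odd, acc = 105-8 = 97; t=17
acc+t = 97+17 = 114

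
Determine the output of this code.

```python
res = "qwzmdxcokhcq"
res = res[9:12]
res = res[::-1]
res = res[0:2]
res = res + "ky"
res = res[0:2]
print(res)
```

qc

slice [9:12] → 'hcq'
reverse → 'qch'
slice [0:2] → 'qc'
+ 'ky' → 'qcky'
slice [0:2] → 'qc'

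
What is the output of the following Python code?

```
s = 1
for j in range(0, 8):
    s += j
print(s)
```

29

j=0: s = 1+0 = 1
j=1: s = 1+1 = 2
j=2: s = 2+2 = 4
j=3: s = 4+3 = 7
j=4: s = 7+4 = 11
j=5: s = 11+5 = 16
j=6: s = 16+6 = 22
j=7: s = 22+7 = 29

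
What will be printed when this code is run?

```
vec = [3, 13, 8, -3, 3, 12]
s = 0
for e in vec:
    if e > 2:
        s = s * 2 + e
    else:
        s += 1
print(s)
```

e=3: >2, s = 0*2+3 = 3
e=13: >2, s = 3*2+13 = 19
e=8: >2, s = 19*2+8 = 46
e=-3: not >2, s = 46+1 = 47
e=3: >2, s = 47*2+3 = 97
e=12: >2, s = 97*2+12 = 206

206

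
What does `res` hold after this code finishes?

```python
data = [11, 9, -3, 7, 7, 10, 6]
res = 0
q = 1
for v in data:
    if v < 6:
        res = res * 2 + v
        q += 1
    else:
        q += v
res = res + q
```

v=11: not <6; q=12
v=9: not <6; q=21
v=-3: <6, res = 0*2+(-3) = -3; q=22
v=7: not <6; q=29
v=7: not <6; q=36
v=10: not <6; q=46
v=6: not <6; q=52
res+q = (-3)+52 = 49

49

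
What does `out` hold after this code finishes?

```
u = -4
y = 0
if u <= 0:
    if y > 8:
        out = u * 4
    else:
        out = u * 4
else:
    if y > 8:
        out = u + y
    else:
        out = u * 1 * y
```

-16

u=-4, y=0
u <= 0 is True; y > 8 is False
→ out = u * 4 = -16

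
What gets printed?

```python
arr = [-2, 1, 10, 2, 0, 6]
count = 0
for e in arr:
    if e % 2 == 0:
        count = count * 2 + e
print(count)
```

62

e=-2: even, count = 0*2+(-2) = -2
e=1: not even
e=10: even, count = (-2)*2+10 = 6
e=2: even, count = 6*2+2 = 14
e=0: even, count = 14*2+0 = 28
e=6: even, count = 28*2+6 = 62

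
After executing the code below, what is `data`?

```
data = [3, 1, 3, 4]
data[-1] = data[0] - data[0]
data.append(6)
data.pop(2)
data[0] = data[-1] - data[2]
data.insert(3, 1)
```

data[-1] = data[0]-data[0] = 3-3 = 0 → [3, 1, 3, 0]
append 6 → [3, 1, 3, 0, 6]
pop(2) removes 3 → [3, 1, 0, 6]
data[0] = data[-1]-data[2] = 6-0 = 6 → [6, 1, 0, 6]
insert 1 at 3 → [6, 1, 0, 1, 6]

[6, 1, 0, 1, 6]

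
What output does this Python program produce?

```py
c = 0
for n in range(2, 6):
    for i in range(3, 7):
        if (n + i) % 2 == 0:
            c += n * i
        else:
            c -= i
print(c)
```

88

n=2,i=3: odd sum, c = 0-3 = -3
n=2,i=4: even sum, c = (-3)+8 = 5
n=2,i=5: odd sum, c = 5-5 = 0
n=2,i=6: even sum, c = 0+12 = 12
n=3,i=3: even sum, c = 12+9 = 21
n=3,i=4: odd sum, c = 21-4 = 17
n=3,i=5: even sum, c = 17+15 = 32
n=3,i=6: odd sum, c = 32-6 = 26
n=4,i=3: odd sum, c = 26-3 = 23
n=4,i=4: even sum, c = 23+16 = 39
n=4,i=5: odd sum, c = 39-5 = 34
n=4,i=6: even sum, c = 34+24 = 58
n=5,i=3: even sum, c = 58+15 = 73
n=5,i=4: odd sum, c = 73-4 = 69
n=5,i=5: even sum, c = 69+25 = 94
n=5,i=6: odd sum, c = 94-6 = 88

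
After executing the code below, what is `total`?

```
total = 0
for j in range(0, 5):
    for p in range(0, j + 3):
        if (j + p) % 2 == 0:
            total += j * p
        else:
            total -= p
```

j=0,p=0: even sum, total = 0+0 = 0
j=0,p=1: odd sum, total = 0-1 = -1
j=0,p=2: even sum, total = (-1)+0 = -1
j=1,p=0: odd sum, total = (-1)-0 = -1
j=1,p=1: even sum, total = (-1)+1 = 0
j=1,p=2: odd sum, total = 0-2 = -2
j=1,p=3: even sum, total = (-2)+3 = 1
j=2,p=0: even sum, total = 1+0 = 1
j=2,p=1: odd sum, total = 1-1 = 0
j=2,p=2: even sum, total = 0+4 = 4
j=2,p=3: odd sum, total = 4-3 = 1
j=2,p=4: even sum, total = 1+8 = 9
j=3,p=0: odd sum, total = 9-0 = 9
j=3,p=1: even sum, total = 9+3 = 12
j=3,p=2: odd sum, total = 12-2 = 10
j=3,p=3: even sum, total = 10+9 = 19
j=3,p=4: odd sum, total = 19-4 = 15
j=3,p=5: even sum, total = 15+15 = 30
j=4,p=0: even sum, total = 30+0 = 30
j=4,p=1: odd sum, total = 30-1 = 29
j=4,p=2: even sum, total = 29+8 = 37
j=4,p=3: odd sum, total = 37-3 = 34
j=4,p=4: even sum, total = 34+16 = 50
j=4,p=5: odd sum, total = 50-5 = 45
j=4,p=6: even sum, total = 45+24 = 69

69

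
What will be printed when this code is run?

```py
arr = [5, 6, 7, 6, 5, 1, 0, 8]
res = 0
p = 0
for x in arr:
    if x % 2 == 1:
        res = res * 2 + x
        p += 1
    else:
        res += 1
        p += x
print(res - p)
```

x=5: odd, res = 0*2+5 = 5; p=1
x=6: not odd, res = 5+1 = 6; p=7
x=7: odd, res = 6*2+7 = 19; p=8
x=6: not odd, res = 19+1 = 20; p=14
x=5: odd, res = 20*2+5 = 45; p=15
x=1: odd, res = 45*2+1 = 91; p=16
x=0: not odd, res = 91+1 = 92; p=16
x=8: not odd, res = 92+1 = 93; p=24
res-p = 93-24 = 69

69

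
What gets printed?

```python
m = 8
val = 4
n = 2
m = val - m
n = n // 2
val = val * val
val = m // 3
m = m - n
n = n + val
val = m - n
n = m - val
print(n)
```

m = 4-8 = -4
n = 2//2 = 1
val = 4*4 = 16
val = (-4)//3 = -2
m = (-4)-1 = -5
n = 1+(-2) = -1
val = (-5)-(-1) = -4
n = (-5)-(-4) = -1

-1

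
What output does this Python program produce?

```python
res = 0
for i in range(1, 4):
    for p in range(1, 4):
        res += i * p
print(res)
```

i=1,p=1: res = 0+1 = 1
i=1,p=2: res = 1+2 = 3
i=1,p=3: res = 3+3 = 6
i=2,p=1: res = 6+2 = 8
i=2,p=2: res = 8+4 = 12
i=2,p=3: res = 12+6 = 18
i=3,p=1: res = 18+3 = 21
i=3,p=2: res = 21+6 = 27
i=3,p=3: res = 27+9 = 36

36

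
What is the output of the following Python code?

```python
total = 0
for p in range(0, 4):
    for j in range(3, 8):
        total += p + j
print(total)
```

p=0,j=3: total = 0+3 = 3
p=0,j=4: total = 3+4 = 7
p=0,j=5: total = 7+5 = 12
p=0,j=6: total = 12+6 = 18
p=0,j=7: total = 18+7 = 25
p=1,j=3: total = 25+4 = 29
p=1,j=4: total = 29+5 = 34
p=1,j=5: total = 34+6 = 40
p=1,j=6: total = 40+7 = 47
p=1,j=7: total = 47+8 = 55
p=2,j=3: total = 55+5 = 60
p=2,j=4: total = 60+6 = 66
p=2,j=5: total = 66+7 = 73
p=2,j=6: total = 73+8 = 81
p=2,j=7: total = 81+9 = 90
p=3,j=3: total = 90+6 = 96
p=3,j=4: total = 96+7 = 103
p=3,j=5: total = 103+8 = 111
p=3,j=6: total = 111+9 = 120
p=3,j=7: total = 120+10 = 130

130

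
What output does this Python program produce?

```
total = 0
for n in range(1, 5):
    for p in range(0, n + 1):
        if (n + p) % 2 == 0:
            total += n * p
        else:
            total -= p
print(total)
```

n=1,p=0: odd sum, total = 0-0 = 0
n=1,p=1: even sum, total = 0+1 = 1
n=2,p=0: even sum, total = 1+0 = 1
n=2,p=1: odd sum, total = 1-1 = 0
n=2,p=2: even sum, total = 0+4 = 4
n=3,p=0: odd sum, total = 4-0 = 4
n=3,p=1: even sum, total = 4+3 = 7
n=3,p=2: odd sum, total = 7-2 = 5
n=3,p=3: even sum, total = 5+9 = 14
n=4,p=0: even sum, total = 14+0 = 14
n=4,p=1: odd sum, total = 14-1 = 13
n=4,p=2: even sum, total = 13+8 = 21
n=4,p=3: odd sum, total = 21-3 = 18
n=4,p=4: even sum, total = 18+16 = 34

34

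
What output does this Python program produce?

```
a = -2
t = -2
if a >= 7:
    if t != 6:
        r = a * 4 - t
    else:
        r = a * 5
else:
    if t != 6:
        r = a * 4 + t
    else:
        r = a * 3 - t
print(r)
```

a=-2, t=-2
a >= 7 is False; t != 6 is True
→ r = a * 4 + t = -10

-10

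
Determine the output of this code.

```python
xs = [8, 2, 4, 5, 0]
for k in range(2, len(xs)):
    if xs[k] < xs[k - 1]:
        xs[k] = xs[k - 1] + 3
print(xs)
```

[8, 2, 4, 5, 8]

k=2: 4>=2, unchanged → [8, 2, 4, 5, 0]
k=3: 5>=4, unchanged → [8, 2, 4, 5, 0]
k=4: 0<5, xs[4] = 5+3 = 8 → [8, 2, 4, 5, 8]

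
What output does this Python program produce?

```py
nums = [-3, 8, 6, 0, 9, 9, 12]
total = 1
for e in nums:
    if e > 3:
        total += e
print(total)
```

e=-3: not >3
e=8: >3, total = 1+8 = 9
e=6: >3, total = 9+6 = 15
e=0: not >3
e=9: >3, total = 15+9 = 24
e=9: >3, total = 24+9 = 33
e=12: >3, total = 33+12 = 45

45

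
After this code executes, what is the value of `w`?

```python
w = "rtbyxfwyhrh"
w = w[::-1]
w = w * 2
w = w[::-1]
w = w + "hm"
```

reverse → 'hrhywfxybtr'
repeat ×2 → 'hrhywfxybtrhrhywfxybtr'
reverse → 'rtbyxfwyhrhrtbyxfwyhrh'
+ 'hm' → 'rtbyxfwyhrhrtbyxfwyhrhhm'

'rtbyxfwyhrhrtbyxfwyhrhhm'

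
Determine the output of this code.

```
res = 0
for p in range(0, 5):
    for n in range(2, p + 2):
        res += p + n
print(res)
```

p=1,n=2: res = 0+3 = 3
p=2,n=2: res = 3+4 = 7
p=2,n=3: res = 7+5 = 12
p=3,n=2: res = 12+5 = 17
p=3,n=3: res = 17+6 = 23
p=3,n=4: res = 23+7 = 30
p=4,n=2: res = 30+6 = 36
p=4,n=3: res = 36+7 = 43
p=4,n=4: res = 43+8 = 51
p=4,n=5: res = 51+9 = 60

60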